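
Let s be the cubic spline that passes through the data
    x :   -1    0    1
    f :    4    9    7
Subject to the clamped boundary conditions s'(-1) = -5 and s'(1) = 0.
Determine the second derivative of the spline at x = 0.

-26

Put M_i = s'' at the i-th knot. Here h = (1, 1) and Δ = (5, -2), so the interior equations h_(i-1)·M_(i-1) + 2(h_(i-1)+h_i)·M_i + h_i·M_(i+1) = 6(Δ_i − Δ_(i-1)) read
  1·M_0 + 4·M_1 + 1·M_2 = 6(Δ_1 - Δ_0) = -42
Clamped end conditions give two more equations: 2h_0·M_0 + h_0·M_1 = 6(Δ_0 - s'(-1)) = 60 and h_1·M_1 + 2h_1·M_2 = 6(s'(1) - Δ_1) = 12.
Solving: M_0 = 43, M_1 = -26, M_2 = 19.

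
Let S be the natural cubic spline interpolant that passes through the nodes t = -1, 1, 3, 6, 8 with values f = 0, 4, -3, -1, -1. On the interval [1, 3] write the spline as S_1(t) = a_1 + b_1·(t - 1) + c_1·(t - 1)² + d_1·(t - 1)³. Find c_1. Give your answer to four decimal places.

With m_i denoting the second derivative at x_i, h_i = 2, 2, 3, 2, and Δ_i = (y_(i+1) − y_i)/h_i = 2, -7/2, 2/3, 0:
  2·m_0 + 8·m_1 + 2·m_2 = 6(Δ_1 - Δ_0) = -33
  2·m_1 + 10·m_2 + 3·m_3 = 6(Δ_2 - Δ_1) = 25
  3·m_2 + 10·m_3 + 2·m_4 = 6(Δ_3 - Δ_2) = -4
Natural end conditions: m_0 = m_4 = 0.
Solving the tridiagonal system: m_0 = 0, m_1 = -3527/688, m_2 = 689/172, m_3 = -551/344, m_4 = 0.
On [1, 3], with S_1(t) = a_1 + b_1·(t - 1) + c_1·(t - 1)² + d_1·(t - 1)³: c_1 = m_1/2 = -3527/1376, d_1 = (m_2 - m_1)/(6h_1) = 6283/8256, b_1 = Δ_1 - h_1(2m_1 + m_2)/6 = -1463/1032.

-2.5632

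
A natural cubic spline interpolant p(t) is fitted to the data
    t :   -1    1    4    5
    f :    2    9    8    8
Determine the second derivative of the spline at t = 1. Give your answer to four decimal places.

-2.6761

Let M_i = p''(x_i). Step sizes h_i = 2, 3, 1; slopes of the chords Δ_i = (y_(i+1) - y_i)/h_i = 7/2, -1/3, 0.
  2·M_0 + 10·M_1 + 3·M_2 = 6(Δ_1 - Δ_0) = -23
  3·M_1 + 8·M_2 + 1·M_3 = 6(Δ_2 - Δ_1) = 2
Natural end conditions: M_0 = M_3 = 0.
Forward elimination and back-substitution give M_0 = 0, M_1 = -190/71, M_2 = 89/71, M_3 = 0.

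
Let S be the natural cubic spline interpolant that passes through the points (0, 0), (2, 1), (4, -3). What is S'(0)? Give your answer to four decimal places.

1.1250

Write σ_i for S''(x_i). With h_i = 2, 2 and divided differences Δ_i = 1/2, -2, the continuity of S' gives the tridiagonal system
  2·σ_0 + 8·σ_1 + 2·σ_2 = 6(Δ_1 - Δ_0) = -15
Natural end conditions: σ_0 = σ_2 = 0.
Forward elimination and back-substitution give σ_0 = 0, σ_1 = -15/8, σ_2 = 0.
On [0, 2], S'(t) = b_0 + 2c_0·t + 3d_0·t² with b_0 = Δ_0 - h_0(2σ_0 + σ_1)/6 = 9/8, c_0 = σ_0/2 = 0, d_0 = (σ_1 - σ_0)/(6h_0) = -5/32. So S'(0) = 9/8.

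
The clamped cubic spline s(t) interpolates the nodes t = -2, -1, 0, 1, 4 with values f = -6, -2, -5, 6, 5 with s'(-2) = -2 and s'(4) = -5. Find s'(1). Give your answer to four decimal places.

Let M_i = s''(x_i). Step sizes h_i = 1, 1, 1, 3; slopes of the chords Δ_i = (y_(i+1) - y_i)/h_i = 4, -3, 11, -1/3.
  1·M_0 + 4·M_1 + 1·M_2 = 6(Δ_1 - Δ_0) = -42
  1·M_1 + 4·M_2 + 1·M_3 = 6(Δ_2 - Δ_1) = 84
  1·M_2 + 8·M_3 + 3·M_4 = 6(Δ_3 - Δ_2) = -68
Clamped end conditions give two more equations: 2h_0·M_0 + h_0·M_1 = 6(Δ_0 - s'(-2)) = 36 and h_3·M_3 + 2h_3·M_4 = 6(s'(4) - Δ_3) = -28.
Solving the tridiagonal system: M_0 = 836/27, M_1 = -700/27, M_2 = 830/27, M_3 = -352/27, M_4 = 50/27.
On [1, 4], s'(t) = b_3 + 2c_3·(t - 1) + 3d_3·(t - 1)² with b_3 = Δ_3 - h_3(2M_3 + M_4)/6 = 106/9, c_3 = M_3/2 = -176/27, d_3 = (M_4 - M_3)/(6h_3) = 67/81. So s'(1) = 106/9.

11.7778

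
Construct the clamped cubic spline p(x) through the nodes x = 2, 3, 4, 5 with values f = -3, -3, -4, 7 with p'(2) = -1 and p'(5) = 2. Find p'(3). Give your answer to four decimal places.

-2.4000

Write σ_i for p''(x_i). With h_i = 1, 1, 1 and divided differences Δ_i = 0, -1, 11, the continuity of p' gives the tridiagonal system
  1·σ_0 + 4·σ_1 + 1·σ_2 = 6(Δ_1 - Δ_0) = -6
  1·σ_1 + 4·σ_2 + 1·σ_3 = 6(Δ_2 - Δ_1) = 72
Clamped end conditions give two more equations: 2h_0·σ_0 + h_0·σ_1 = 6(Δ_0 - p'(2)) = 6 and h_2·σ_2 + 2h_2·σ_3 = 6(p'(5) - Δ_2) = -54.
Forward elimination and back-substitution give σ_0 = 44/5, σ_1 = -58/5, σ_2 = 158/5, σ_3 = -214/5.
On [3, 4], p'(x) = b_1 + 2c_1·(x - 3) + 3d_1·(x - 3)² with b_1 = Δ_1 - h_1(2σ_1 + σ_2)/6 = -12/5, c_1 = σ_1/2 = -29/5, d_1 = (σ_2 - σ_1)/(6h_1) = 36/5. So p'(3) = -12/5.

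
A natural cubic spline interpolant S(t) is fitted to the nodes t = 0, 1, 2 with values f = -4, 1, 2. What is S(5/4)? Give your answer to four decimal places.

1.5781

Let σ_i = S''(x_i). Step sizes h_i = 1, 1; slopes of the chords Δ_i = (y_(i+1) - y_i)/h_i = 5, 1.
  1·σ_0 + 4·σ_1 + 1·σ_2 = 6(Δ_1 - Δ_0) = -24
Natural end conditions: σ_0 = σ_2 = 0.
Solving: σ_0 = 0, σ_1 = -6, σ_2 = 0.
On [1, 2], S(t) = 1 + 3·(t - 1) - 3·(t - 1)² + 1·(t - 1)³.
With (t - 1) = 1/4: S(5/4) = 101/64.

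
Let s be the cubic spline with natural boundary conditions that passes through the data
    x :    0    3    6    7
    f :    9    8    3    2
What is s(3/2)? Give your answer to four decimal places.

With M_i denoting the second derivative at x_i, h_i = 3, 3, 1, and Δ_i = (y_(i+1) − y_i)/h_i = -1/3, -5/3, -1:
  3·M_0 + 12·M_1 + 3·M_2 = 6(Δ_1 - Δ_0) = -8
  3·M_1 + 8·M_2 + 1·M_3 = 6(Δ_2 - Δ_1) = 4
Natural end conditions: M_0 = M_3 = 0.
Forward elimination and back-substitution give M_0 = 0, M_1 = -76/87, M_2 = 24/29, M_3 = 0.
On [0, 3], s(x) = 9 + 3/29·x + 0·x² - 38/783·x³.
With x = 3/2: s(3/2) = 1043/116.

8.9914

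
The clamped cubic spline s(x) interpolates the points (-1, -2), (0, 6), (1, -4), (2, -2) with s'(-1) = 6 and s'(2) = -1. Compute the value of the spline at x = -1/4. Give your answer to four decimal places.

With m_i denoting the second derivative at x_i, h_i = 1, 1, 1, and Δ_i = (y_(i+1) − y_i)/h_i = 8, -10, 2:
  1·m_0 + 4·m_1 + 1·m_2 = 6(Δ_1 - Δ_0) = -108
  1·m_1 + 4·m_2 + 1·m_3 = 6(Δ_2 - Δ_1) = 72
Clamped end conditions give two more equations: 2h_0·m_0 + h_0·m_1 = 6(Δ_0 - s'(-1)) = 12 and h_2·m_2 + 2h_2·m_3 = 6(s'(2) - Δ_2) = -18.
Forward elimination and back-substitution give m_0 = 82/3, m_1 = -128/3, m_2 = 106/3, m_3 = -80/3.
On [-1, 0], s(x) = -2 + 6·(x + 1) + 41/3·(x + 1)² - 35/3·(x + 1)³.
With (x + 1) = 3/4: s(-1/4) = 337/64.

5.2656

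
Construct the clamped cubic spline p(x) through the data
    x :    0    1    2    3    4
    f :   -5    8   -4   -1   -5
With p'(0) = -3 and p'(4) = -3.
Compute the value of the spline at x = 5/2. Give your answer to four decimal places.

-3.7723

Put M_i = p'' at the i-th knot. Here h = (1, 1, 1, 1) and Δ = (13, -12, 3, -4), so the interior equations h_(i-1)·M_(i-1) + 2(h_(i-1)+h_i)·M_i + h_i·M_(i+1) = 6(Δ_i − Δ_(i-1)) read
  1·M_0 + 4·M_1 + 1·M_2 = 6(Δ_1 - Δ_0) = -150
  1·M_1 + 4·M_2 + 1·M_3 = 6(Δ_2 - Δ_1) = 90
  1·M_2 + 4·M_3 + 1·M_4 = 6(Δ_3 - Δ_2) = -42
Clamped end conditions give two more equations: 2h_0·M_0 + h_0·M_1 = 6(Δ_0 - p'(0)) = 96 and h_3·M_3 + 2h_3·M_4 = 6(p'(4) - Δ_3) = 6.
Solving: M_0 = 1161/14, M_1 = -489/7, M_2 = 93/2, M_3 = -183/7, M_4 = 225/14.
On [2, 3], p(x) = -4 - 57/7·(x - 2) + 93/4·(x - 2)² - 339/28·(x - 2)³.
With (x - 2) = 1/2: p(5/2) = -845/224.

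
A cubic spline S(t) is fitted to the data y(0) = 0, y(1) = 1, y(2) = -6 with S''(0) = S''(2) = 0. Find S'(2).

-9

Write M_i for S''(x_i). With h_i = 1, 1 and divided differences Δ_i = 1, -7, the continuity of S' gives the tridiagonal system
  1·M_0 + 4·M_1 + 1·M_2 = 6(Δ_1 - Δ_0) = -48
Natural end conditions: M_0 = M_2 = 0.
Solving: M_0 = 0, M_1 = -12, M_2 = 0.
On [1, 2], S'(t) = b_1 + 2c_1·(t - 1) + 3d_1·(t - 1)² with b_1 = Δ_1 - h_1(2M_1 + M_2)/6 = -3, c_1 = M_1/2 = -6, d_1 = (M_2 - M_1)/(6h_1) = 2. So S'(2) = -9.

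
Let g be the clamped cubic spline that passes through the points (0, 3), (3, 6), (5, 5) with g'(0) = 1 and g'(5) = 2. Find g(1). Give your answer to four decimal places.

Put σ_i = g'' at the i-th knot. Here h = (3, 2) and Δ = (1, -1/2), so the interior equations h_(i-1)·σ_(i-1) + 2(h_(i-1)+h_i)·σ_i + h_i·σ_(i+1) = 6(Δ_i − Δ_(i-1)) read
  3·σ_0 + 10·σ_1 + 2·σ_2 = 6(Δ_1 - Δ_0) = -9
Clamped end conditions give two more equations: 2h_0·σ_0 + h_0·σ_1 = 6(Δ_0 - g'(0)) = 0 and h_1·σ_1 + 2h_1·σ_2 = 6(g'(5) - Δ_1) = 15.
Hence σ_0 = 11/10, σ_1 = -11/5, σ_2 = 97/20.
On [0, 3], g(t) = 3 + 1·t + 11/20·t² - 11/60·t³.
With t = 1: g(1) = 131/30.

4.3667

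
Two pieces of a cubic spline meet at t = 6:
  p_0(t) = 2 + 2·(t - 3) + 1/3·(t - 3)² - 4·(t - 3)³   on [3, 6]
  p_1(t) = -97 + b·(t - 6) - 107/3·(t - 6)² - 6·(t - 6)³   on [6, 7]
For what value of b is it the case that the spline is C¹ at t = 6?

-104

p_0'(t) = 2 + 2/3·(t - 3) - 12·(t - 3)², so p_0'(6) = -104. On the right, p_1'(6) = b, so b = -104.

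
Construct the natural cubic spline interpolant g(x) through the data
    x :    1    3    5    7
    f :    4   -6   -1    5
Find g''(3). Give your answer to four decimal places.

5.9000

With m_i denoting the second derivative at x_i, h_i = 2, 2, 2, and Δ_i = (y_(i+1) − y_i)/h_i = -5, 5/2, 3:
  2·m_0 + 8·m_1 + 2·m_2 = 6(Δ_1 - Δ_0) = 45
  2·m_1 + 8·m_2 + 2·m_3 = 6(Δ_2 - Δ_1) = 3
Natural end conditions: m_0 = m_3 = 0.
Solving: m_0 = 0, m_1 = 59/10, m_2 = -11/10, m_3 = 0.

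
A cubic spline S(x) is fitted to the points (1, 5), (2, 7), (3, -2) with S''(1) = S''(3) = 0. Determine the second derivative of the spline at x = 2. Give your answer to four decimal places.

-16.5000

Put m_i = S'' at the i-th knot. Here h = (1, 1) and Δ = (2, -9), so the interior equations h_(i-1)·m_(i-1) + 2(h_(i-1)+h_i)·m_i + h_i·m_(i+1) = 6(Δ_i − Δ_(i-1)) read
  1·m_0 + 4·m_1 + 1·m_2 = 6(Δ_1 - Δ_0) = -66
Natural end conditions: m_0 = m_2 = 0.
Solving: m_0 = 0, m_1 = -33/2, m_2 = 0.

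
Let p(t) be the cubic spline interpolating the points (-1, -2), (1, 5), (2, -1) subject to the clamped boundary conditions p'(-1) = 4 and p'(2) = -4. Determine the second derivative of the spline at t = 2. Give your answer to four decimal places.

12.8333

Write σ_i for p''(x_i). With h_i = 2, 1 and divided differences Δ_i = 7/2, -6, the continuity of p' gives the tridiagonal system
  2·σ_0 + 6·σ_1 + 1·σ_2 = 6(Δ_1 - Δ_0) = -57
Clamped end conditions give two more equations: 2h_0·σ_0 + h_0·σ_1 = 6(Δ_0 - p'(-1)) = -3 and h_1·σ_1 + 2h_1·σ_2 = 6(p'(2) - Δ_1) = 12.
Solving: σ_0 = 73/12, σ_1 = -41/3, σ_2 = 77/6.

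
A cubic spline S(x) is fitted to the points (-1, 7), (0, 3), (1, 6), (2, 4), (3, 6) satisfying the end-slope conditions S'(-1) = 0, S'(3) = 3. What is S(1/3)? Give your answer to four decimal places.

3.5238

With M_i denoting the second derivative at x_i, h_i = 1, 1, 1, 1, and Δ_i = (y_(i+1) − y_i)/h_i = -4, 3, -2, 2:
  1·M_0 + 4·M_1 + 1·M_2 = 6(Δ_1 - Δ_0) = 42
  1·M_1 + 4·M_2 + 1·M_3 = 6(Δ_2 - Δ_1) = -30
  1·M_2 + 4·M_3 + 1·M_4 = 6(Δ_3 - Δ_2) = 24
Clamped end conditions give two more equations: 2h_0·M_0 + h_0·M_1 = 6(Δ_0 - S'(-1)) = -24 and h_3·M_3 + 2h_3·M_4 = 6(S'(3) - Δ_3) = 6.
Hence M_0 = -153/7, M_1 = 138/7, M_2 = -15, M_3 = 72/7, M_4 = -15/7.
On [0, 1], S(x) = 3 - 15/14·x + 69/7·x² - 81/14·x³.
With x = 1/3: S(1/3) = 74/21.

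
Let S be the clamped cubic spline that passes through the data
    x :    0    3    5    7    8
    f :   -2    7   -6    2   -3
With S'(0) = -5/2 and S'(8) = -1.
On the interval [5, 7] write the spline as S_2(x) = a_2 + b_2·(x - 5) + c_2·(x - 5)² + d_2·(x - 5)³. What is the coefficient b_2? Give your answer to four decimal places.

With m_i denoting the second derivative at x_i, h_i = 3, 2, 2, 1, and Δ_i = (y_(i+1) − y_i)/h_i = 3, -13/2, 4, -5:
  3·m_0 + 10·m_1 + 2·m_2 = 6(Δ_1 - Δ_0) = -57
  2·m_1 + 8·m_2 + 2·m_3 = 6(Δ_2 - Δ_1) = 63
  2·m_2 + 6·m_3 + 1·m_4 = 6(Δ_3 - Δ_2) = -54
Clamped end conditions give two more equations: 2h_0·m_0 + h_0·m_1 = 6(Δ_0 - S'(0)) = 33 and h_3·m_3 + 2h_3·m_4 = 6(S'(8) - Δ_3) = 24.
Solving: m_0 = 2465/212, m_1 = -1299/106, m_2 = 6501/424, m_3 = -1863/106, m_4 = 4407/212.
On [5, 7], with S_2(x) = a_2 + b_2·(x - 5) + c_2·(x - 5)² + d_2·(x - 5)³: c_2 = m_2/2 = 6501/848, d_2 = (m_3 - m_2)/(6h_2) = -4651/1696, b_2 = Δ_2 - h_2(2m_2 + m_3)/6 = -77/212.

-0.3632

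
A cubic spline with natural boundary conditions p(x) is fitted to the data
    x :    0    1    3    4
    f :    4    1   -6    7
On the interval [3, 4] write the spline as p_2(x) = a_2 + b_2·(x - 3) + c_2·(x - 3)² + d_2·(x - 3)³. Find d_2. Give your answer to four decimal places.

Put m_i = p'' at the i-th knot. Here h = (1, 2, 1) and Δ = (-3, -7/2, 13), so the interior equations h_(i-1)·m_(i-1) + 2(h_(i-1)+h_i)·m_i + h_i·m_(i+1) = 6(Δ_i − Δ_(i-1)) read
  1·m_0 + 6·m_1 + 2·m_2 = 6(Δ_1 - Δ_0) = -3
  2·m_1 + 6·m_2 + 1·m_3 = 6(Δ_2 - Δ_1) = 99
Natural end conditions: m_0 = m_3 = 0.
Solving the tridiagonal system: m_0 = 0, m_1 = -27/4, m_2 = 75/4, m_3 = 0.
On [3, 4], with p_2(x) = a_2 + b_2·(x - 3) + c_2·(x - 3)² + d_2·(x - 3)³: c_2 = m_2/2 = 75/8, d_2 = (m_3 - m_2)/(6h_2) = -25/8, b_2 = Δ_2 - h_2(2m_2 + m_3)/6 = 27/4.

-3.1250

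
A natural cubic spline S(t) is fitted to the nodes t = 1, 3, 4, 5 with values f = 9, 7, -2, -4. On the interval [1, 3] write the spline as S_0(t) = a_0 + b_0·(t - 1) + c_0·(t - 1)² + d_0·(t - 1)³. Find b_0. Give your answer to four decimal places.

2.3913

Write m_i for S''(x_i). With h_i = 2, 1, 1 and divided differences Δ_i = -1, -9, -2, the continuity of S' gives the tridiagonal system
  2·m_0 + 6·m_1 + 1·m_2 = 6(Δ_1 - Δ_0) = -48
  1·m_1 + 4·m_2 + 1·m_3 = 6(Δ_2 - Δ_1) = 42
Natural end conditions: m_0 = m_3 = 0.
Hence m_0 = 0, m_1 = -234/23, m_2 = 300/23, m_3 = 0.
On [1, 3], with S_0(t) = a_0 + b_0·(t - 1) + c_0·(t - 1)² + d_0·(t - 1)³: c_0 = m_0/2 = 0, d_0 = (m_1 - m_0)/(6h_0) = -39/46, b_0 = Δ_0 - h_0(2m_0 + m_1)/6 = 55/23.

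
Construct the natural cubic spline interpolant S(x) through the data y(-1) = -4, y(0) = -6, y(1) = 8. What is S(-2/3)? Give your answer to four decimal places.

With m_i denoting the second derivative at x_i, h_i = 1, 1, and Δ_i = (y_(i+1) − y_i)/h_i = -2, 14:
  1·m_0 + 4·m_1 + 1·m_2 = 6(Δ_1 - Δ_0) = 96
Natural end conditions: m_0 = m_2 = 0.
Solving: m_0 = 0, m_1 = 24, m_2 = 0.
On [-1, 0], S(x) = -4 - 6·(x + 1) + 0·(x + 1)² + 4·(x + 1)³.
With (x + 1) = 1/3: S(-2/3) = -158/27.

-5.8519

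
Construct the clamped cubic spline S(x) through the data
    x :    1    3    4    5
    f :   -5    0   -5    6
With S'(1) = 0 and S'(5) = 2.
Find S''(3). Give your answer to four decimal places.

Put M_i = S'' at the i-th knot. Here h = (2, 1, 1) and Δ = (5/2, -5, 11), so the interior equations h_(i-1)·M_(i-1) + 2(h_(i-1)+h_i)·M_i + h_i·M_(i+1) = 6(Δ_i − Δ_(i-1)) read
  2·M_0 + 6·M_1 + 1·M_2 = 6(Δ_1 - Δ_0) = -45
  1·M_1 + 4·M_2 + 1·M_3 = 6(Δ_2 - Δ_1) = 96
Clamped end conditions give two more equations: 2h_0·M_0 + h_0·M_1 = 6(Δ_0 - S'(1)) = 15 and h_2·M_2 + 2h_2·M_3 = 6(S'(5) - Δ_2) = -54.
Solving the tridiagonal system: M_0 = 287/22, M_1 = -409/22, M_2 = 445/11, M_3 = -1039/22.

-18.5909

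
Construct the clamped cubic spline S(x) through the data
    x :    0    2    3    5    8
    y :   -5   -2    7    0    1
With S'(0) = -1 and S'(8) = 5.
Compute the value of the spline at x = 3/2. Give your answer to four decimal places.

With M_i denoting the second derivative at x_i, h_i = 2, 1, 2, 3, and Δ_i = (y_(i+1) − y_i)/h_i = 3/2, 9, -7/2, 1/3:
  2·M_0 + 6·M_1 + 1·M_2 = 6(Δ_1 - Δ_0) = 45
  1·M_1 + 6·M_2 + 2·M_3 = 6(Δ_2 - Δ_1) = -75
  2·M_2 + 10·M_3 + 3·M_4 = 6(Δ_3 - Δ_2) = 23
Clamped end conditions give two more equations: 2h_0·M_0 + h_0·M_1 = 6(Δ_0 - S'(0)) = 15 and h_3·M_3 + 2h_3·M_4 = 6(S'(8) - Δ_3) = 28.
Hence M_0 = -959/604, M_1 = 1612/151, M_2 = -4795/302, M_3 = 724/151, M_4 = 1028/453.
On [0, 2], S(x) = -5 - 1·x - 959/1208·x² + 2469/2416·x³.
With x = 3/2: S(3/2) = -93493/19328.

-4.8372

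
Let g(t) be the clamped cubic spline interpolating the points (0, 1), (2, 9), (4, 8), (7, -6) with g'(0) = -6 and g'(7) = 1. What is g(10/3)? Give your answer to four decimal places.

10.5596

With M_i denoting the second derivative at x_i, h_i = 2, 2, 3, and Δ_i = (y_(i+1) − y_i)/h_i = 4, -1/2, -14/3:
  2·M_0 + 8·M_1 + 2·M_2 = 6(Δ_1 - Δ_0) = -27
  2·M_1 + 10·M_2 + 3·M_3 = 6(Δ_2 - Δ_1) = -25
Clamped end conditions give two more equations: 2h_0·M_0 + h_0·M_1 = 6(Δ_0 - g'(0)) = 60 and h_2·M_2 + 2h_2·M_3 = 6(g'(7) - Δ_2) = 34.
Solving the tridiagonal system: M_0 = 1377/74, M_1 = -267/37, M_2 = -120/37, M_3 = 809/111.
On [2, 4], g(t) = 9 + 399/74·(t - 2) - 267/74·(t - 2)² + 49/148·(t - 2)³.
With (t - 2) = 4/3: g(10/3) = 10549/999.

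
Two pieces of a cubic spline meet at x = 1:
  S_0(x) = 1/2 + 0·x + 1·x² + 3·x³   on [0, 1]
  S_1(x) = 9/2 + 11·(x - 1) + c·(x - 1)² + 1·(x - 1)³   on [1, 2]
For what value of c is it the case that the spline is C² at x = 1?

S_0''(x) = 2 + 18·x, so S_0''(1) = 20. On the right, S_1''(1) = 2c, so c = 10.

10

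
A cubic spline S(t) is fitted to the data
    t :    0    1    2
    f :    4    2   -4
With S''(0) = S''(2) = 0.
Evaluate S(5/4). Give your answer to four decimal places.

0.8281

Let M_i = S''(x_i). Step sizes h_i = 1, 1; slopes of the chords Δ_i = (y_(i+1) - y_i)/h_i = -2, -6.
  1·M_0 + 4·M_1 + 1·M_2 = 6(Δ_1 - Δ_0) = -24
Natural end conditions: M_0 = M_2 = 0.
Solving the tridiagonal system: M_0 = 0, M_1 = -6, M_2 = 0.
On [1, 2], S(t) = 2 - 4·(t - 1) - 3·(t - 1)² + 1·(t - 1)³.
With (t - 1) = 1/4: S(5/4) = 53/64.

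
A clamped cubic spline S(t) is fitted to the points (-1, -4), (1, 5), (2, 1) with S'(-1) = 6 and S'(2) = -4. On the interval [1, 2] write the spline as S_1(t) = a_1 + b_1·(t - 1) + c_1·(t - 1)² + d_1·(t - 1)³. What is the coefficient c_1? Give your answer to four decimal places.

With σ_i denoting the second derivative at x_i, h_i = 2, 1, and Δ_i = (y_(i+1) − y_i)/h_i = 9/2, -4:
  2·σ_0 + 6·σ_1 + 1·σ_2 = 6(Δ_1 - Δ_0) = -51
Clamped end conditions give two more equations: 2h_0·σ_0 + h_0·σ_1 = 6(Δ_0 - S'(-1)) = -9 and h_1·σ_1 + 2h_1·σ_2 = 6(S'(2) - Δ_1) = 0.
Forward elimination and back-substitution give σ_0 = 35/12, σ_1 = -31/3, σ_2 = 31/6.
On [1, 2], with S_1(t) = a_1 + b_1·(t - 1) + c_1·(t - 1)² + d_1·(t - 1)³: c_1 = σ_1/2 = -31/6, d_1 = (σ_2 - σ_1)/(6h_1) = 31/12, b_1 = Δ_1 - h_1(2σ_1 + σ_2)/6 = -17/12.

-5.1667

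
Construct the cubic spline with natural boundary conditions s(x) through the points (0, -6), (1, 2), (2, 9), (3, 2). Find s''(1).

Let m_i = s''(x_i). Step sizes h_i = 1, 1, 1; slopes of the chords Δ_i = (y_(i+1) - y_i)/h_i = 8, 7, -7.
  1·m_0 + 4·m_1 + 1·m_2 = 6(Δ_1 - Δ_0) = -6
  1·m_1 + 4·m_2 + 1·m_3 = 6(Δ_2 - Δ_1) = -84
Natural end conditions: m_0 = m_3 = 0.
Solving: m_0 = 0, m_1 = 4, m_2 = -22, m_3 = 0.

4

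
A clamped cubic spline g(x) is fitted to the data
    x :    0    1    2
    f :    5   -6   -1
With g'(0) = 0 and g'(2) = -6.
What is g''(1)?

Write σ_i for g''(x_i). With h_i = 1, 1 and divided differences Δ_i = -11, 5, the continuity of g' gives the tridiagonal system
  1·σ_0 + 4·σ_1 + 1·σ_2 = 6(Δ_1 - Δ_0) = 96
Clamped end conditions give two more equations: 2h_0·σ_0 + h_0·σ_1 = 6(Δ_0 - g'(0)) = -66 and h_1·σ_1 + 2h_1·σ_2 = 6(g'(2) - Δ_1) = -66.
Hence σ_0 = -60, σ_1 = 54, σ_2 = -60.

54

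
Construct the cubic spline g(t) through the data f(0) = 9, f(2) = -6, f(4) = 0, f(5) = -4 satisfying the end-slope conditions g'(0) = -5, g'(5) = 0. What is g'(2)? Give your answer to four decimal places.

-1.5652

Write σ_i for g''(x_i). With h_i = 2, 2, 1 and divided differences Δ_i = -15/2, 3, -4, the continuity of g' gives the tridiagonal system
  2·σ_0 + 8·σ_1 + 2·σ_2 = 6(Δ_1 - Δ_0) = 63
  2·σ_1 + 6·σ_2 + 1·σ_3 = 6(Δ_2 - Δ_1) = -42
Clamped end conditions give two more equations: 2h_0·σ_0 + h_0·σ_1 = 6(Δ_0 - g'(0)) = -15 and h_2·σ_2 + 2h_2·σ_3 = 6(g'(5) - Δ_2) = 24.
Solving the tridiagonal system: σ_0 = -503/46, σ_1 = 661/46, σ_2 = -346/23, σ_3 = 449/23.
On [2, 4], g'(t) = b_1 + 2c_1·(t - 2) + 3d_1·(t - 2)² with b_1 = Δ_1 - h_1(2σ_1 + σ_2)/6 = -36/23, c_1 = σ_1/2 = 661/92, d_1 = (σ_2 - σ_1)/(6h_1) = -451/184. So g'(2) = -36/23.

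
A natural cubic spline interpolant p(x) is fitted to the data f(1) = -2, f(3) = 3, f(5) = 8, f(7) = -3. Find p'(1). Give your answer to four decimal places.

1.9667

Write M_i for p''(x_i). With h_i = 2, 2, 2 and divided differences Δ_i = 5/2, 5/2, -11/2, the continuity of p' gives the tridiagonal system
  2·M_0 + 8·M_1 + 2·M_2 = 6(Δ_1 - Δ_0) = 0
  2·M_1 + 8·M_2 + 2·M_3 = 6(Δ_2 - Δ_1) = -48
Natural end conditions: M_0 = M_3 = 0.
Forward elimination and back-substitution give M_0 = 0, M_1 = 8/5, M_2 = -32/5, M_3 = 0.
On [1, 3], p'(x) = b_0 + 2c_0·(x - 1) + 3d_0·(x - 1)² with b_0 = Δ_0 - h_0(2M_0 + M_1)/6 = 59/30, c_0 = M_0/2 = 0, d_0 = (M_1 - M_0)/(6h_0) = 2/15. So p'(1) = 59/30.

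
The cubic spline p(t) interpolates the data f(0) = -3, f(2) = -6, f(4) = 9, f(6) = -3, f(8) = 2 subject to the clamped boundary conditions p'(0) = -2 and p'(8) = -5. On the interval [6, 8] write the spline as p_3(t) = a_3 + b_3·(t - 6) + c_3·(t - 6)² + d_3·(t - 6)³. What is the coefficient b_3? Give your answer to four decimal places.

With M_i denoting the second derivative at x_i, h_i = 2, 2, 2, 2, and Δ_i = (y_(i+1) − y_i)/h_i = -3/2, 15/2, -6, 5/2:
  2·M_0 + 8·M_1 + 2·M_2 = 6(Δ_1 - Δ_0) = 54
  2·M_1 + 8·M_2 + 2·M_3 = 6(Δ_2 - Δ_1) = -81
  2·M_2 + 8·M_3 + 2·M_4 = 6(Δ_3 - Δ_2) = 51
Clamped end conditions give two more equations: 2h_0·M_0 + h_0·M_1 = 6(Δ_0 - p'(0)) = 3 and h_3·M_3 + 2h_3·M_4 = 6(p'(8) - Δ_3) = -45.
Solving: M_0 = -87/16, M_1 = 99/8, M_2 = -273/16, M_3 = 123/8, M_4 = -303/16.
On [6, 8], with p_3(t) = a_3 + b_3·(t - 6) + c_3·(t - 6)² + d_3·(t - 6)³: c_3 = M_3/2 = 123/16, d_3 = (M_4 - M_3)/(6h_3) = -183/64, b_3 = Δ_3 - h_3(2M_3 + M_4)/6 = -23/16.

-1.4375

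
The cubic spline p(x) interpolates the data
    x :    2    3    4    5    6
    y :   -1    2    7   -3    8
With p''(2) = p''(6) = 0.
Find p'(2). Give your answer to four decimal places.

Write M_i for p''(x_i). With h_i = 1, 1, 1, 1 and divided differences Δ_i = 3, 5, -10, 11, the continuity of p' gives the tridiagonal system
  1·M_0 + 4·M_1 + 1·M_2 = 6(Δ_1 - Δ_0) = 12
  1·M_1 + 4·M_2 + 1·M_3 = 6(Δ_2 - Δ_1) = -90
  1·M_2 + 4·M_3 + 1·M_4 = 6(Δ_3 - Δ_2) = 126
Natural end conditions: M_0 = M_4 = 0.
Hence M_0 = 0, M_1 = 333/28, M_2 = -249/7, M_3 = 1131/28, M_4 = 0.
On [2, 3], p'(x) = b_0 + 2c_0·(x - 2) + 3d_0·(x - 2)² with b_0 = Δ_0 - h_0(2M_0 + M_1)/6 = 57/56, c_0 = M_0/2 = 0, d_0 = (M_1 - M_0)/(6h_0) = 111/56. So p'(2) = 57/56.

1.0179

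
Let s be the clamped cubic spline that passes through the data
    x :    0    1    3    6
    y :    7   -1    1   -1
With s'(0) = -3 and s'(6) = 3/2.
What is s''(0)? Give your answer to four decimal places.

Put σ_i = s'' at the i-th knot. Here h = (1, 2, 3) and Δ = (-8, 1, -2/3), so the interior equations h_(i-1)·σ_(i-1) + 2(h_(i-1)+h_i)·σ_i + h_i·σ_(i+1) = 6(Δ_i − Δ_(i-1)) read
  1·σ_0 + 6·σ_1 + 2·σ_2 = 6(Δ_1 - Δ_0) = 54
  2·σ_1 + 10·σ_2 + 3·σ_3 = 6(Δ_2 - Δ_1) = -10
Clamped end conditions give two more equations: 2h_0·σ_0 + h_0·σ_1 = 6(Δ_0 - s'(0)) = -30 and h_2·σ_2 + 2h_2·σ_3 = 6(s'(6) - Δ_2) = 13.
Solving: σ_0 = -1268/57, σ_1 = 826/57, σ_2 = -305/57, σ_3 = 92/19.

-22.2456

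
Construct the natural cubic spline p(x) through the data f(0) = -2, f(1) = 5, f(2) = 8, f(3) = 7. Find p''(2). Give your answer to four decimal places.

-4.8000

Put M_i = p'' at the i-th knot. Here h = (1, 1, 1) and Δ = (7, 3, -1), so the interior equations h_(i-1)·M_(i-1) + 2(h_(i-1)+h_i)·M_i + h_i·M_(i+1) = 6(Δ_i − Δ_(i-1)) read
  1·M_0 + 4·M_1 + 1·M_2 = 6(Δ_1 - Δ_0) = -24
  1·M_1 + 4·M_2 + 1·M_3 = 6(Δ_2 - Δ_1) = -24
Natural end conditions: M_0 = M_3 = 0.
Forward elimination and back-substitution give M_0 = 0, M_1 = -24/5, M_2 = -24/5, M_3 = 0.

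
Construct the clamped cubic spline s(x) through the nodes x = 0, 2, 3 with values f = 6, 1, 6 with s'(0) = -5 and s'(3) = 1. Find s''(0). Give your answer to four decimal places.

With σ_i denoting the second derivative at x_i, h_i = 2, 1, and Δ_i = (y_(i+1) − y_i)/h_i = -5/2, 5:
  2·σ_0 + 6·σ_1 + 1·σ_2 = 6(Δ_1 - Δ_0) = 45
Clamped end conditions give two more equations: 2h_0·σ_0 + h_0·σ_1 = 6(Δ_0 - s'(0)) = 15 and h_1·σ_1 + 2h_1·σ_2 = 6(s'(3) - Δ_1) = -24.
Hence σ_0 = -7/4, σ_1 = 11, σ_2 = -35/2.

-1.7500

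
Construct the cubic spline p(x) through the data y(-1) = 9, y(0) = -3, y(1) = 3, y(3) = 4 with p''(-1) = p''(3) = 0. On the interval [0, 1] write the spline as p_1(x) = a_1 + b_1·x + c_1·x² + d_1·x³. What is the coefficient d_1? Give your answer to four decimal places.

Write M_i for p''(x_i). With h_i = 1, 1, 2 and divided differences Δ_i = -12, 6, 1/2, the continuity of p' gives the tridiagonal system
  1·M_0 + 4·M_1 + 1·M_2 = 6(Δ_1 - Δ_0) = 108
  1·M_1 + 6·M_2 + 2·M_3 = 6(Δ_2 - Δ_1) = -33
Natural end conditions: M_0 = M_3 = 0.
Solving: M_0 = 0, M_1 = 681/23, M_2 = -240/23, M_3 = 0.
On [0, 1], with p_1(x) = a_1 + b_1·x + c_1·x² + d_1·x³: c_1 = M_1/2 = 681/46, d_1 = (M_2 - M_1)/(6h_1) = -307/46, b_1 = Δ_1 - h_1(2M_1 + M_2)/6 = -49/23.

-6.6739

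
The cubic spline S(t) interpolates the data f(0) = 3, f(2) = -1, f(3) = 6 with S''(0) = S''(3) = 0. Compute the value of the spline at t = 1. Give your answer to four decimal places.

With σ_i denoting the second derivative at x_i, h_i = 2, 1, and Δ_i = (y_(i+1) − y_i)/h_i = -2, 7:
  2·σ_0 + 6·σ_1 + 1·σ_2 = 6(Δ_1 - Δ_0) = 54
Natural end conditions: σ_0 = σ_2 = 0.
Hence σ_0 = 0, σ_1 = 9, σ_2 = 0.
On [0, 2], S(t) = 3 - 5·t + 0·t² + 3/4·t³.
With t = 1: S(1) = -5/4.

-1.2500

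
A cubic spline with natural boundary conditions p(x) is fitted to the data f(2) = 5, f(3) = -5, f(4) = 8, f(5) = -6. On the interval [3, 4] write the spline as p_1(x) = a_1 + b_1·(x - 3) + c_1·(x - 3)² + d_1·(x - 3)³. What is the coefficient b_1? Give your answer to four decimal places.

Write M_i for p''(x_i). With h_i = 1, 1, 1 and divided differences Δ_i = -10, 13, -14, the continuity of p' gives the tridiagonal system
  1·M_0 + 4·M_1 + 1·M_2 = 6(Δ_1 - Δ_0) = 138
  1·M_1 + 4·M_2 + 1·M_3 = 6(Δ_2 - Δ_1) = -162
Natural end conditions: M_0 = M_3 = 0.
Solving: M_0 = 0, M_1 = 238/5, M_2 = -262/5, M_3 = 0.
On [3, 4], with p_1(x) = a_1 + b_1·(x - 3) + c_1·(x - 3)² + d_1·(x - 3)³: c_1 = M_1/2 = 119/5, d_1 = (M_2 - M_1)/(6h_1) = -50/3, b_1 = Δ_1 - h_1(2M_1 + M_2)/6 = 88/15.

5.8667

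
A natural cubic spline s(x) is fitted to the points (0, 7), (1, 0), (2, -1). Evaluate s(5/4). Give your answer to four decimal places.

Let M_i = s''(x_i). Step sizes h_i = 1, 1; slopes of the chords Δ_i = (y_(i+1) - y_i)/h_i = -7, -1.
  1·M_0 + 4·M_1 + 1·M_2 = 6(Δ_1 - Δ_0) = 36
Natural end conditions: M_0 = M_2 = 0.
Hence M_0 = 0, M_1 = 9, M_2 = 0.
On [1, 2], s(x) = 0 - 4·(x - 1) + 9/2·(x - 1)² - 3/2·(x - 1)³.
With (x - 1) = 1/4: s(5/4) = -95/128.

-0.7422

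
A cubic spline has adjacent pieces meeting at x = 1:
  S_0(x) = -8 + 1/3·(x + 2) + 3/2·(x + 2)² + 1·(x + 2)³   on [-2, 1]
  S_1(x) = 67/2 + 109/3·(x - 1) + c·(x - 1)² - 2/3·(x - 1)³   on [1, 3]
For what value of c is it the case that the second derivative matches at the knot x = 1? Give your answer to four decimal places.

S_0''(x) = 3 + 6·(x + 2), so S_0''(1) = 21. On the right, S_1''(1) = 2c, so c = 21/2.

10.5000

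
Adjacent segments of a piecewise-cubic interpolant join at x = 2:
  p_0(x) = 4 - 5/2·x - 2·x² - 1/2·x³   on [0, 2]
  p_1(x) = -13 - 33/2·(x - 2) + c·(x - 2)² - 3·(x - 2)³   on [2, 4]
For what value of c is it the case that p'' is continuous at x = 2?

p_0''(x) = -4 - 3·x, so p_0''(2) = -10. On the right, p_1''(2) = 2c, so c = -5.

-5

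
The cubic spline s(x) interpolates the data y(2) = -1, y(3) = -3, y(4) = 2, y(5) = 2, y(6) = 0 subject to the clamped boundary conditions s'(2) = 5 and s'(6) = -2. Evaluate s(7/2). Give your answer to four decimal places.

With m_i denoting the second derivative at x_i, h_i = 1, 1, 1, 1, and Δ_i = (y_(i+1) − y_i)/h_i = -2, 5, 0, -2:
  1·m_0 + 4·m_1 + 1·m_2 = 6(Δ_1 - Δ_0) = 42
  1·m_1 + 4·m_2 + 1·m_3 = 6(Δ_2 - Δ_1) = -30
  1·m_2 + 4·m_3 + 1·m_4 = 6(Δ_3 - Δ_2) = -12
Clamped end conditions give two more equations: 2h_0·m_0 + h_0·m_1 = 6(Δ_0 - s'(2)) = -42 and h_3·m_3 + 2h_3·m_4 = 6(s'(6) - Δ_3) = 0.
Solving the tridiagonal system: m_0 = -223/7, m_1 = 152/7, m_2 = -13, m_3 = 2/7, m_4 = -1/7.
On [3, 4], s(x) = -3 - 1/14·(x - 3) + 76/7·(x - 3)² - 81/14·(x - 3)³.
With (x - 3) = 1/2: s(7/2) = -117/112.

-1.0446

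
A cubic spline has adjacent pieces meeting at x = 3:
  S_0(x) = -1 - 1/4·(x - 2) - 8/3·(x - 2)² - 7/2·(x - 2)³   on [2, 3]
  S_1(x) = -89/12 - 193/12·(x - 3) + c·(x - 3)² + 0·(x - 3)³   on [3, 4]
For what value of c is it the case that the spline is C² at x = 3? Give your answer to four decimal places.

-13.1667

S_0''(x) = -16/3 - 21·(x - 2), so S_0''(3) = -79/3. On the right, S_1''(3) = 2c, so c = -79/6.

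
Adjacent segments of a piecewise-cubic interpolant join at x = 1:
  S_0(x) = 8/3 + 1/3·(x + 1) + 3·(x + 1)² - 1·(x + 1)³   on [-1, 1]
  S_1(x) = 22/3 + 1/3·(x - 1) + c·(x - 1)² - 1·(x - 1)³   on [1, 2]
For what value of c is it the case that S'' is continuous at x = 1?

-3

S_0''(x) = 6 - 6·(x + 1), so S_0''(1) = -6. On the right, S_1''(1) = 2c, so c = -3.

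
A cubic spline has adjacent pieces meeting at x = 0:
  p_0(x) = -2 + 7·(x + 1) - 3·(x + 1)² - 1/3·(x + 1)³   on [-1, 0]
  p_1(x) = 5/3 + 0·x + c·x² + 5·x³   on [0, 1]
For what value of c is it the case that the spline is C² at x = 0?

-4

p_0''(x) = -6 - 2·(x + 1), so p_0''(0) = -8. On the right, p_1''(0) = 2c, so c = -4.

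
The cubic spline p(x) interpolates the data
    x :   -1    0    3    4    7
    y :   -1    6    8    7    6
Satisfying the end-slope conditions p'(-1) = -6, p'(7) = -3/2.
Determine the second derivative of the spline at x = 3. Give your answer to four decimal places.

Let σ_i = p''(x_i). Step sizes h_i = 1, 3, 1, 3; slopes of the chords Δ_i = (y_(i+1) - y_i)/h_i = 7, 2/3, -1, -1/3.
  1·σ_0 + 8·σ_1 + 3·σ_2 = 6(Δ_1 - Δ_0) = -38
  3·σ_1 + 8·σ_2 + 1·σ_3 = 6(Δ_2 - Δ_1) = -10
  1·σ_2 + 8·σ_3 + 3·σ_4 = 6(Δ_3 - Δ_2) = 4
Clamped end conditions give two more equations: 2h_0·σ_0 + h_0·σ_1 = 6(Δ_0 - p'(-1)) = 78 and h_3·σ_3 + 2h_3·σ_4 = 6(p'(7) - Δ_3) = -7.
Solving: σ_0 = 19321/432, σ_1 = -2473/216, σ_2 = 1277/432, σ_3 = 151/216, σ_4 = -655/432.

2.9560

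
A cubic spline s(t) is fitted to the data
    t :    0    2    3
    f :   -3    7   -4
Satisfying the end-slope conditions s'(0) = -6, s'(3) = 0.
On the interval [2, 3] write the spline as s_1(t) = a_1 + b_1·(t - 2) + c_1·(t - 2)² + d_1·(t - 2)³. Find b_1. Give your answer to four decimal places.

-7.5000

With M_i denoting the second derivative at x_i, h_i = 2, 1, and Δ_i = (y_(i+1) − y_i)/h_i = 5, -11:
  2·M_0 + 6·M_1 + 1·M_2 = 6(Δ_1 - Δ_0) = -96
Clamped end conditions give two more equations: 2h_0·M_0 + h_0·M_1 = 6(Δ_0 - s'(0)) = 66 and h_1·M_1 + 2h_1·M_2 = 6(s'(3) - Δ_1) = 66.
Forward elimination and back-substitution give M_0 = 69/2, M_1 = -36, M_2 = 51.
On [2, 3], with s_1(t) = a_1 + b_1·(t - 2) + c_1·(t - 2)² + d_1·(t - 2)³: c_1 = M_1/2 = -18, d_1 = (M_2 - M_1)/(6h_1) = 29/2, b_1 = Δ_1 - h_1(2M_1 + M_2)/6 = -15/2.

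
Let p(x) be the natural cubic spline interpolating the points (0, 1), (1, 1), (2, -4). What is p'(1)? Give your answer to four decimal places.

-2.5000

Let M_i = p''(x_i). Step sizes h_i = 1, 1; slopes of the chords Δ_i = (y_(i+1) - y_i)/h_i = 0, -5.
  1·M_0 + 4·M_1 + 1·M_2 = 6(Δ_1 - Δ_0) = -30
Natural end conditions: M_0 = M_2 = 0.
Solving the tridiagonal system: M_0 = 0, M_1 = -15/2, M_2 = 0.
On [1, 2], p'(x) = b_1 + 2c_1·(x - 1) + 3d_1·(x - 1)² with b_1 = Δ_1 - h_1(2M_1 + M_2)/6 = -5/2, c_1 = M_1/2 = -15/4, d_1 = (M_2 - M_1)/(6h_1) = 5/4. So p'(1) = -5/2.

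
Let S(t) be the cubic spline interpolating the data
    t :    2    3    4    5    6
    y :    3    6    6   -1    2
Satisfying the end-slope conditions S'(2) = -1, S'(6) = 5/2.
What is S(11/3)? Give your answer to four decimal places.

7.1316

Put m_i = S'' at the i-th knot. Here h = (1, 1, 1, 1) and Δ = (3, 0, -7, 3), so the interior equations h_(i-1)·m_(i-1) + 2(h_(i-1)+h_i)·m_i + h_i·m_(i+1) = 6(Δ_i − Δ_(i-1)) read
  1·m_0 + 4·m_1 + 1·m_2 = 6(Δ_1 - Δ_0) = -18
  1·m_1 + 4·m_2 + 1·m_3 = 6(Δ_2 - Δ_1) = -42
  1·m_2 + 4·m_3 + 1·m_4 = 6(Δ_3 - Δ_2) = 60
Clamped end conditions give two more equations: 2h_0·m_0 + h_0·m_1 = 6(Δ_0 - S'(2)) = 24 and h_3·m_3 + 2h_3·m_4 = 6(S'(6) - Δ_3) = -3.
Solving: m_0 = 793/56, m_1 = -121/28, m_2 = -119/8, m_3 = 611/28, m_4 = -695/56.
On [3, 4], S(t) = 6 + 439/112·(t - 3) - 121/56·(t - 3)² - 197/112·(t - 3)³.
With (t - 3) = 2/3: S(11/3) = 10783/1512.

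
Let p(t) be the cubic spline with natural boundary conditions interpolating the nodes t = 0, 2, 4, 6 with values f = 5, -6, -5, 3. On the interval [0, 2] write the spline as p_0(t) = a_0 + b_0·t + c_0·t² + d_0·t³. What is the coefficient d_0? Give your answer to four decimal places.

0.3417

Let σ_i = p''(x_i). Step sizes h_i = 2, 2, 2; slopes of the chords Δ_i = (y_(i+1) - y_i)/h_i = -11/2, 1/2, 4.
  2·σ_0 + 8·σ_1 + 2·σ_2 = 6(Δ_1 - Δ_0) = 36
  2·σ_1 + 8·σ_2 + 2·σ_3 = 6(Δ_2 - Δ_1) = 21
Natural end conditions: σ_0 = σ_3 = 0.
Hence σ_0 = 0, σ_1 = 41/10, σ_2 = 8/5, σ_3 = 0.
On [0, 2], with p_0(t) = a_0 + b_0·t + c_0·t² + d_0·t³: c_0 = σ_0/2 = 0, d_0 = (σ_1 - σ_0)/(6h_0) = 41/120, b_0 = Δ_0 - h_0(2σ_0 + σ_1)/6 = -103/15.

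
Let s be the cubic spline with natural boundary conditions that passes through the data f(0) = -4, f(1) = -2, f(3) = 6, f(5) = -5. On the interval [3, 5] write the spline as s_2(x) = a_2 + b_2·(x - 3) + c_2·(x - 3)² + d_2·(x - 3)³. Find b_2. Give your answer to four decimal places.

0.0455

Let σ_i = s''(x_i). Step sizes h_i = 1, 2, 2; slopes of the chords Δ_i = (y_(i+1) - y_i)/h_i = 2, 4, -11/2.
  1·σ_0 + 6·σ_1 + 2·σ_2 = 6(Δ_1 - Δ_0) = 12
  2·σ_1 + 8·σ_2 + 2·σ_3 = 6(Δ_2 - Δ_1) = -57
Natural end conditions: σ_0 = σ_3 = 0.
Forward elimination and back-substitution give σ_0 = 0, σ_1 = 105/22, σ_2 = -183/22, σ_3 = 0.
On [3, 5], with s_2(x) = a_2 + b_2·(x - 3) + c_2·(x - 3)² + d_2·(x - 3)³: c_2 = σ_2/2 = -183/44, d_2 = (σ_3 - σ_2)/(6h_2) = 61/88, b_2 = Δ_2 - h_2(2σ_2 + σ_3)/6 = 1/22.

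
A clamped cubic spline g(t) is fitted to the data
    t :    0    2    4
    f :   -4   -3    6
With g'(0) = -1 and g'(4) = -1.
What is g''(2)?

6

Put M_i = g'' at the i-th knot. Here h = (2, 2) and Δ = (1/2, 9/2), so the interior equations h_(i-1)·M_(i-1) + 2(h_(i-1)+h_i)·M_i + h_i·M_(i+1) = 6(Δ_i − Δ_(i-1)) read
  2·M_0 + 8·M_1 + 2·M_2 = 6(Δ_1 - Δ_0) = 24
Clamped end conditions give two more equations: 2h_0·M_0 + h_0·M_1 = 6(Δ_0 - g'(0)) = 9 and h_1·M_1 + 2h_1·M_2 = 6(g'(4) - Δ_1) = -33.
Hence M_0 = -3/4, M_1 = 6, M_2 = -45/4.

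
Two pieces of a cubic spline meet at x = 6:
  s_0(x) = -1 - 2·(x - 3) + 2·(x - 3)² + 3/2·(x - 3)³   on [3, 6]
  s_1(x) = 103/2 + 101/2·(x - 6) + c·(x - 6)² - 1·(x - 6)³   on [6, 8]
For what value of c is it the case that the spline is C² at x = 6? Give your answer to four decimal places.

15.5000

s_0''(x) = 4 + 9·(x - 3), so s_0''(6) = 31. On the right, s_1''(6) = 2c, so c = 31/2.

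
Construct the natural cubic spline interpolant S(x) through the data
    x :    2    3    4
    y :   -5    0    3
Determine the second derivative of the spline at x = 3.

-3

Let m_i = S''(x_i). Step sizes h_i = 1, 1; slopes of the chords Δ_i = (y_(i+1) - y_i)/h_i = 5, 3.
  1·m_0 + 4·m_1 + 1·m_2 = 6(Δ_1 - Δ_0) = -12
Natural end conditions: m_0 = m_2 = 0.
Solving the tridiagonal system: m_0 = 0, m_1 = -3, m_2 = 0.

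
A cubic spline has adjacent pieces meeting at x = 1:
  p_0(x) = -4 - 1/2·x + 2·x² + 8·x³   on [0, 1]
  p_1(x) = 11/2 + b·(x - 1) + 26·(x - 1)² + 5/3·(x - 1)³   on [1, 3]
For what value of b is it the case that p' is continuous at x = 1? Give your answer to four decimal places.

27.5000

p_0'(x) = -1/2 + 4·x + 24·x², so p_0'(1) = 55/2. On the right, p_1'(1) = b, so b = 55/2.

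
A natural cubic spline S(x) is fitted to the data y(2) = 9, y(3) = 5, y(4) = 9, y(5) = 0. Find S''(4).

-24

Write M_i for S''(x_i). With h_i = 1, 1, 1 and divided differences Δ_i = -4, 4, -9, the continuity of S' gives the tridiagonal system
  1·M_0 + 4·M_1 + 1·M_2 = 6(Δ_1 - Δ_0) = 48
  1·M_1 + 4·M_2 + 1·M_3 = 6(Δ_2 - Δ_1) = -78
Natural end conditions: M_0 = M_3 = 0.
Solving: M_0 = 0, M_1 = 18, M_2 = -24, M_3 = 0.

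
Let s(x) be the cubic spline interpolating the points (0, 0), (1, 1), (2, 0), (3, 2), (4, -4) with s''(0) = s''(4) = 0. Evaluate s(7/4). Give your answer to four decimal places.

-0.0564

Write M_i for s''(x_i). With h_i = 1, 1, 1, 1 and divided differences Δ_i = 1, -1, 2, -6, the continuity of s' gives the tridiagonal system
  1·M_0 + 4·M_1 + 1·M_2 = 6(Δ_1 - Δ_0) = -12
  1·M_1 + 4·M_2 + 1·M_3 = 6(Δ_2 - Δ_1) = 18
  1·M_2 + 4·M_3 + 1·M_4 = 6(Δ_3 - Δ_2) = -48
Natural end conditions: M_0 = M_4 = 0.
Solving: M_0 = 0, M_1 = -75/14, M_2 = 66/7, M_3 = -201/14, M_4 = 0.
On [1, 2], s(x) = 1 - 11/14·(x - 1) - 75/28·(x - 1)² + 69/28·(x - 1)³.
With (x - 1) = 3/4: s(7/4) = -101/1792.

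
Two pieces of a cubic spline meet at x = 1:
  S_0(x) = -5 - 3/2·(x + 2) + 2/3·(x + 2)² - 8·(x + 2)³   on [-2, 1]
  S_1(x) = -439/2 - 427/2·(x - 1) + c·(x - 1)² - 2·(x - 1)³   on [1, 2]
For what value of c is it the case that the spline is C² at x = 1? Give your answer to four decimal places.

S_0''(x) = 4/3 - 48·(x + 2), so S_0''(1) = -428/3. On the right, S_1''(1) = 2c, so c = -214/3.

-71.3333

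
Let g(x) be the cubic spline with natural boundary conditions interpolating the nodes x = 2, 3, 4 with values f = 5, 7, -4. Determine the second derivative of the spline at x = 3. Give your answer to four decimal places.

With σ_i denoting the second derivative at x_i, h_i = 1, 1, and Δ_i = (y_(i+1) − y_i)/h_i = 2, -11:
  1·σ_0 + 4·σ_1 + 1·σ_2 = 6(Δ_1 - Δ_0) = -78
Natural end conditions: σ_0 = σ_2 = 0.
Forward elimination and back-substitution give σ_0 = 0, σ_1 = -39/2, σ_2 = 0.

-19.5000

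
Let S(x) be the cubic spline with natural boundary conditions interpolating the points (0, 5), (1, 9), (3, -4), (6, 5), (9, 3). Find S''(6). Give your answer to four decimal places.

Put M_i = S'' at the i-th knot. Here h = (1, 2, 3, 3) and Δ = (4, -13/2, 3, -2/3), so the interior equations h_(i-1)·M_(i-1) + 2(h_(i-1)+h_i)·M_i + h_i·M_(i+1) = 6(Δ_i − Δ_(i-1)) read
  1·M_0 + 6·M_1 + 2·M_2 = 6(Δ_1 - Δ_0) = -63
  2·M_1 + 10·M_2 + 3·M_3 = 6(Δ_2 - Δ_1) = 57
  3·M_2 + 12·M_3 + 3·M_4 = 6(Δ_3 - Δ_2) = -22
Natural end conditions: M_0 = M_4 = 0.
Solving: M_0 = 0, M_1 = -2831/206, M_2 = 1002/103, M_3 = -1318/309, M_4 = 0.

-4.2654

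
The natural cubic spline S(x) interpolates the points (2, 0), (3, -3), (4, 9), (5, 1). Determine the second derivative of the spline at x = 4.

Put M_i = S'' at the i-th knot. Here h = (1, 1, 1) and Δ = (-3, 12, -8), so the interior equations h_(i-1)·M_(i-1) + 2(h_(i-1)+h_i)·M_i + h_i·M_(i+1) = 6(Δ_i − Δ_(i-1)) read
  1·M_0 + 4·M_1 + 1·M_2 = 6(Δ_1 - Δ_0) = 90
  1·M_1 + 4·M_2 + 1·M_3 = 6(Δ_2 - Δ_1) = -120
Natural end conditions: M_0 = M_3 = 0.
Solving: M_0 = 0, M_1 = 32, M_2 = -38, M_3 = 0.

-38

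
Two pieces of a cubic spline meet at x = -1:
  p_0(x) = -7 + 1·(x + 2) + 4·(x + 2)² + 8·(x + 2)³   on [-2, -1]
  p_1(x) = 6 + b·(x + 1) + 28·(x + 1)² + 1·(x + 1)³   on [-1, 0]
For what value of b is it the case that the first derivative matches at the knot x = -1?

p_0'(x) = 1 + 8·(x + 2) + 24·(x + 2)², so p_0'(-1) = 33. On the right, p_1'(-1) = b, so b = 33.

33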